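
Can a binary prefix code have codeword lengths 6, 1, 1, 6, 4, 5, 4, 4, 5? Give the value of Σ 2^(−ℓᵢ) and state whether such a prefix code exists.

1.28125; no

With common denominator 2^6 = 64: Σ 2^(−ℓᵢ) = 1/64 + 32/64 + 32/64 + 1/64 + 4/64 + 2/64 + 4/64 + 4/64 + 2/64 = 82/64 = 1.28125.
Kraft's inequality requires Σ ≤ 1; here Σ = 1.28125 > 1, so no such prefix code exists.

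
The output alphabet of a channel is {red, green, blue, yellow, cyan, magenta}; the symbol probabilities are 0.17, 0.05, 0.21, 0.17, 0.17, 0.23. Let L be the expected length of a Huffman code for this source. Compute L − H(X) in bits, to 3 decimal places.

Entropy H = −Σ p log₂ p ≈ 2.4803 bits.
Huffman merges: 1/20+17/100→11/50; 17/100+17/100→17/50; 21/100+11/50→43/100; 23/100+17/50→57/100; 43/100+57/100→1. L = 64/25 ≈ 2.5600.
L − H = 2.5600 − 2.4803 = 0.080 bits.

0.080 bits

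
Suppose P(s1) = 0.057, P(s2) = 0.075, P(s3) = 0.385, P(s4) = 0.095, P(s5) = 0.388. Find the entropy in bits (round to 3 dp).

H = −Σ pᵢ log₂ pᵢ.
−0.057·log₂(0.057) = 0.2356
−0.075·log₂(0.075) = 0.2803
−0.385·log₂(0.385) = 0.5302
−0.095·log₂(0.095) = 0.3226
−0.388·log₂(0.388) = 0.5300
Sum ≈ 1.8986 → 1.899 bits.

1.899 bits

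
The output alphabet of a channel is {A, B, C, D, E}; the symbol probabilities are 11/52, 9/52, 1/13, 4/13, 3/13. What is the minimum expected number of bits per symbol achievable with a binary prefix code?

2.25 bits/symbol

Repeatedly combine the two least-probable nodes; the expected code length is the sum of the merged weights.
merge 1/13 + 9/52 → 1/4
merge 11/52 + 3/13 → 23/52
merge 1/4 + 4/13 → 29/52
merge 23/52 + 29/52 → 1
L = 1/4 + 23/52 + 29/52 + 1 = 9/4 = 2.25 bits/symbol.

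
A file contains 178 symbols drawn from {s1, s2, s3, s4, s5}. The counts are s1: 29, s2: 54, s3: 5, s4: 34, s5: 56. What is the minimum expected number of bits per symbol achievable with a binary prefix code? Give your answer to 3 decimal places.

Probabilities are the counts divided by 178.
Repeatedly combine the two least-probable nodes; the expected code length is the sum of the merged weights.
merge 5/178 + 29/178 → 17/89
merge 17/89 + 17/89 → 34/89
merge 27/89 + 28/89 → 55/89
merge 34/89 + 55/89 → 1
L = 17/89 + 34/89 + 55/89 + 1 = 195/89 ≈ 2.191 bits/symbol.

2.191 bits/symbol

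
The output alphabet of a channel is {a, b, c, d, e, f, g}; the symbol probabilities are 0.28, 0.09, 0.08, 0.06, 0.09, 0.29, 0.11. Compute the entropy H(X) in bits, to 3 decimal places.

H = −Σ pᵢ log₂ pᵢ.
−0.28·log₂(0.28) = 0.5142
−0.09·log₂(0.09) = 0.3127
−0.08·log₂(0.08) = 0.2915
−0.06·log₂(0.06) = 0.2435
−0.09·log₂(0.09) = 0.3127
−0.29·log₂(0.29) = 0.5179
−0.11·log₂(0.11) = 0.3503
Sum ≈ 2.5428 → 2.543 bits.

2.543 bits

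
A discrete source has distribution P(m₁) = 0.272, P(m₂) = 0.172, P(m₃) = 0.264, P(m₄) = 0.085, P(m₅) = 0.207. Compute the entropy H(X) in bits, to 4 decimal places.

2.2276 bits

H = −Σ pᵢ log₂ pᵢ.
−0.272·log₂(0.272) = 0.5109
−0.172·log₂(0.172) = 0.4368
−0.264·log₂(0.264) = 0.5072
−0.085·log₂(0.085) = 0.3023
−0.207·log₂(0.207) = 0.4704
Sum ≈ 2.2276 → 2.2276 bits.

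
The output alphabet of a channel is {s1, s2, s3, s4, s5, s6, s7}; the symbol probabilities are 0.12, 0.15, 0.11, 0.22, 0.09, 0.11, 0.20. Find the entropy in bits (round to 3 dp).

H = −Σ pᵢ log₂ pᵢ.
−0.12·log₂(0.12) = 0.3671
−0.15·log₂(0.15) = 0.4105
−0.11·log₂(0.11) = 0.3503
−0.22·log₂(0.22) = 0.4806
−0.09·log₂(0.09) = 0.3127
−0.11·log₂(0.11) = 0.3503
−0.20·log₂(0.20) = 0.4644
Sum ≈ 2.7358 → 2.736 bits.

2.736 bits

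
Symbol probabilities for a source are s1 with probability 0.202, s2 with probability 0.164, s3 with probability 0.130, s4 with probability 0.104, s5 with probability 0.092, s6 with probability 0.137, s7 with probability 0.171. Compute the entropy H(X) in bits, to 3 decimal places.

H = −Σ pᵢ log₂ pᵢ.
−0.202·log₂(0.202) = 0.4661
−0.164·log₂(0.164) = 0.4278
−0.130·log₂(0.130) = 0.3826
−0.104·log₂(0.104) = 0.3396
−0.092·log₂(0.092) = 0.3167
−0.137·log₂(0.137) = 0.3929
−0.171·log₂(0.171) = 0.4357
Sum ≈ 2.7614 → 2.761 bits.

2.761 bits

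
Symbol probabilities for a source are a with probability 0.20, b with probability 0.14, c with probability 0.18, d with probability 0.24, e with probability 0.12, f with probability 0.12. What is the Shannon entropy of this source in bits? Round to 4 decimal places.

2.5351 bits

H = −Σ pᵢ log₂ pᵢ.
−0.20·log₂(0.20) = 0.4644
−0.14·log₂(0.14) = 0.3971
−0.18·log₂(0.18) = 0.4453
−0.24·log₂(0.24) = 0.4941
−0.12·log₂(0.12) = 0.3671
−0.12·log₂(0.12) = 0.3671
Sum ≈ 2.5351 → 2.5351 bits.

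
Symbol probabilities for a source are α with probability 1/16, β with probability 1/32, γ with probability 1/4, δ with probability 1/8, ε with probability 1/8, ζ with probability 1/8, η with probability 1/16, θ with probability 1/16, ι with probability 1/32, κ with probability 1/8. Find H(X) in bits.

3.0625 bits

Each probability is a power of 1/2, so log₂(1/p) is an integer.
H = Σ p·log₂(1/p) = 1/16·4 + 1/32·5 + 1/4·2 + 1/8·3 + 1/8·3 + 1/8·3 + 1/16·4 + 1/16·4 + 1/32·5 + 1/8·3 = 3.0625 bits.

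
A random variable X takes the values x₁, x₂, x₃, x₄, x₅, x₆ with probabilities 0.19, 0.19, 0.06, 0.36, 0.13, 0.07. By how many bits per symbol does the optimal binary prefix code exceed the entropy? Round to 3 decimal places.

Entropy H = −Σ p log₂ p ≈ 2.3358 bits.
Huffman merges: 3/50+7/100→13/100; 13/100+13/100→13/50; 19/100+19/100→19/50; 13/50+9/25→31/50; 19/50+31/50→1. L = 239/100 ≈ 2.3900.
L − H = 2.3900 − 2.3358 = 0.054 bits.

0.054 bits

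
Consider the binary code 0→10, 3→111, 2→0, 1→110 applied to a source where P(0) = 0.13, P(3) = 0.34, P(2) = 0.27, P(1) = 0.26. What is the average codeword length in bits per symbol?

L̄ = Σ pᵢ·ℓᵢ = 0.13·2 + 0.34·3 + 0.27·1 + 0.26·3 = 2.33 bits/symbol.

2.33 bits/symbol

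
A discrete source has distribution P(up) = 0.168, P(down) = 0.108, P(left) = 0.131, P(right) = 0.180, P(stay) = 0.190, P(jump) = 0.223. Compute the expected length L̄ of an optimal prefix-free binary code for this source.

Repeatedly combine the two least-probable nodes; the expected code length is the sum of the merged weights.
merge 27/250 + 131/1000 → 239/1000
merge 21/125 + 9/50 → 87/250
merge 19/100 + 223/1000 → 413/1000
merge 239/1000 + 87/250 → 587/1000
merge 413/1000 + 587/1000 → 1
L = 239/1000 + 87/250 + 413/1000 + 587/1000 + 1 = 2587/1000 = 2.587 bits/symbol.

2.587 bits/symbol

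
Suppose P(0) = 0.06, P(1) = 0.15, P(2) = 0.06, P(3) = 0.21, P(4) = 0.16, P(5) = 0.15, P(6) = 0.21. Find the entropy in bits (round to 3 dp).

2.677 bits

H = −Σ pᵢ log₂ pᵢ.
−0.06·log₂(0.06) = 0.2435
−0.15·log₂(0.15) = 0.4105
−0.06·log₂(0.06) = 0.2435
−0.21·log₂(0.21) = 0.4728
−0.16·log₂(0.16) = 0.4230
−0.15·log₂(0.15) = 0.4105
−0.21·log₂(0.21) = 0.4728
Sum ≈ 2.6768 → 2.677 bits.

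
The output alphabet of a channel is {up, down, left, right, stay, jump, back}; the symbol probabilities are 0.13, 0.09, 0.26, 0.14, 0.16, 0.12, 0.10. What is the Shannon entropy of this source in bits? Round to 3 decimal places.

2.720 bits

H = −Σ pᵢ log₂ pᵢ.
−0.13·log₂(0.13) = 0.3826
−0.09·log₂(0.09) = 0.3127
−0.26·log₂(0.26) = 0.5053
−0.14·log₂(0.14) = 0.3971
−0.16·log₂(0.16) = 0.4230
−0.12·log₂(0.12) = 0.3671
−0.10·log₂(0.10) = 0.3322
Sum ≈ 2.7200 → 2.720 bits.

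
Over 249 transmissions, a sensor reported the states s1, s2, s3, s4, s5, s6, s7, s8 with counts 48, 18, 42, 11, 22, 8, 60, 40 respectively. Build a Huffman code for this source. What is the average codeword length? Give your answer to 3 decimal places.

Probabilities are the counts divided by 249.
Repeatedly combine the two least-probable nodes; the expected code length is the sum of the merged weights.
merge 8/249 + 11/249 → 19/249
merge 6/83 + 19/249 → 37/249
merge 22/249 + 37/249 → 59/249
merge 40/249 + 14/83 → 82/249
merge 16/83 + 59/249 → 107/249
merge 20/83 + 82/249 → 142/249
merge 107/249 + 142/249 → 1
L = 19/249 + 37/249 + 59/249 + 82/249 + 107/249 + 142/249 + 1 = 695/249 ≈ 2.791 bits/symbol.

2.791 bits/symbol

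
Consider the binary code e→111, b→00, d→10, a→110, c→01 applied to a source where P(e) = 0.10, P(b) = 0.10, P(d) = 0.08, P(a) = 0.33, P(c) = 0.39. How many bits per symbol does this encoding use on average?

2.43 bits/symbol

L̄ = Σ pᵢ·ℓᵢ = 0.10·3 + 0.10·2 + 0.08·2 + 0.33·3 + 0.39·2 = 2.43 bits/symbol.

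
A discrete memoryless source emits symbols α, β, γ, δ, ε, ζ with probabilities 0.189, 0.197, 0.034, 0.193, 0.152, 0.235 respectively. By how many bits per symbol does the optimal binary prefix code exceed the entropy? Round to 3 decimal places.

Entropy H = −Σ p log₂ p ≈ 2.4440 bits.
Huffman merges: 17/500+19/125→93/500; 93/500+189/1000→3/8; 193/1000+197/1000→39/100; 47/200+3/8→61/100; 39/100+61/100→1. L = 2561/1000 ≈ 2.5610.
L − H = 2.5610 − 2.4440 = 0.117 bits.

0.117 bits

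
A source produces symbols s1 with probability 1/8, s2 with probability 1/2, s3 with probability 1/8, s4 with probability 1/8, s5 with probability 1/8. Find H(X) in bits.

Each probability is a power of 1/2, so log₂(1/p) is an integer.
H = Σ p·log₂(1/p) = 1/8·3 + 1/2·1 + 1/8·3 + 1/8·3 + 1/8·3 = 2 bits.

2 bits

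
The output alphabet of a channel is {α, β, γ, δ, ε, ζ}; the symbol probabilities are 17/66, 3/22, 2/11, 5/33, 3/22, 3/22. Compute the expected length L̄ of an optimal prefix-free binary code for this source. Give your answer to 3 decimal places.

Repeatedly combine the two least-probable nodes; the expected code length is the sum of the merged weights.
merge 3/22 + 3/22 → 3/11
merge 3/22 + 5/33 → 19/66
merge 2/11 + 17/66 → 29/66
merge 3/11 + 19/66 → 37/66
merge 29/66 + 37/66 → 1
L = 3/11 + 19/66 + 29/66 + 37/66 + 1 = 169/66 ≈ 2.561 bits/symbol.

2.561 bits/symbol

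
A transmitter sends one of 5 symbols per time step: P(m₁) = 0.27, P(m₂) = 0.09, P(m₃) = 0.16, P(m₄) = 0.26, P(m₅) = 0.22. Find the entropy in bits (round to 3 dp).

2.232 bits

H = −Σ pᵢ log₂ pᵢ.
−0.27·log₂(0.27) = 0.5100
−0.09·log₂(0.09) = 0.3127
−0.16·log₂(0.16) = 0.4230
−0.26·log₂(0.26) = 0.5053
−0.22·log₂(0.22) = 0.4806
Sum ≈ 2.2316 → 2.232 bits.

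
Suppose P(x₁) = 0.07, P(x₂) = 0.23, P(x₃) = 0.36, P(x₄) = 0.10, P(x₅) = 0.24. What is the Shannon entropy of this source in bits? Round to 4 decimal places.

2.1132 bits

H = −Σ pᵢ log₂ pᵢ.
−0.07·log₂(0.07) = 0.2686
−0.23·log₂(0.23) = 0.4877
−0.36·log₂(0.36) = 0.5306
−0.10·log₂(0.10) = 0.3322
−0.24·log₂(0.24) = 0.4941
Sum ≈ 2.1132 → 2.1132 bits.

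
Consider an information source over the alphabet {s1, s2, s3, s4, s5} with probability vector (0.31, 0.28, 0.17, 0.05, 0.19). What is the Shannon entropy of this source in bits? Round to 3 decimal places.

H = −Σ pᵢ log₂ pᵢ.
−0.31·log₂(0.31) = 0.5238
−0.28·log₂(0.28) = 0.5142
−0.17·log₂(0.17) = 0.4346
−0.05·log₂(0.05) = 0.2161
−0.19·log₂(0.19) = 0.4552
Sum ≈ 2.1439 → 2.144 bits.

2.144 bits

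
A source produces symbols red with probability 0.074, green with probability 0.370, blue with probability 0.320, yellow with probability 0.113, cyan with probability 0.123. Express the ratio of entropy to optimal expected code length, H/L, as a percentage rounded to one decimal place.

96.9%

Entropy H = −Σ p log₂ p ≈ 2.0620 bits.
Huffman merges: 37/500+113/1000→187/1000; 123/1000+187/1000→31/100; 31/100+8/25→63/100; 37/100+63/100→1. L = 2127/1000 ≈ 2.1270.
Efficiency = H/L = 2.0620/2.1270 = 96.9%.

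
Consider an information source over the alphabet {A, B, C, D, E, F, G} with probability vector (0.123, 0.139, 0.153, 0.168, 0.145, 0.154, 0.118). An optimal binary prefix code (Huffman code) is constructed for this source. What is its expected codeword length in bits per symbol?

2.832 bits/symbol

Repeatedly combine the two least-probable nodes; the expected code length is the sum of the merged weights.
merge 59/500 + 123/1000 → 241/1000
merge 139/1000 + 29/200 → 71/250
merge 153/1000 + 77/500 → 307/1000
merge 21/125 + 241/1000 → 409/1000
merge 71/250 + 307/1000 → 591/1000
merge 409/1000 + 591/1000 → 1
L = 241/1000 + 71/250 + 307/1000 + 409/1000 + 591/1000 + 1 = 354/125 = 2.832 bits/symbol.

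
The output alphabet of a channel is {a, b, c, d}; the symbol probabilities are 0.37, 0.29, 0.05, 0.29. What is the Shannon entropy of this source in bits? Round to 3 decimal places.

H = −Σ pᵢ log₂ pᵢ.
−0.37·log₂(0.37) = 0.5307
−0.29·log₂(0.29) = 0.5179
−0.05·log₂(0.05) = 0.2161
−0.29·log₂(0.29) = 0.5179
Sum ≈ 1.7826 → 1.783 bits.

1.783 bits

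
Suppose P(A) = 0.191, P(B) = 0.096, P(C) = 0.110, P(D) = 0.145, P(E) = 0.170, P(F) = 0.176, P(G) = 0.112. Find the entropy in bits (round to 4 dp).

2.7644 bits

H = −Σ pᵢ log₂ pᵢ.
−0.191·log₂(0.191) = 0.4562
−0.096·log₂(0.096) = 0.3246
−0.110·log₂(0.110) = 0.3503
−0.145·log₂(0.145) = 0.4040
−0.170·log₂(0.170) = 0.4346
−0.176·log₂(0.176) = 0.4411
−0.112·log₂(0.112) = 0.3537
Sum ≈ 2.7644 → 2.7644 bits.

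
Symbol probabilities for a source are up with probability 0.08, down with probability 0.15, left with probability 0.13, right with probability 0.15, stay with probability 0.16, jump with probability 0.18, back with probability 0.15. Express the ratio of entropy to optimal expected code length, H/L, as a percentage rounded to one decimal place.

Entropy H = −Σ p log₂ p ≈ 2.7741 bits.
Huffman merges: 2/25+13/100→21/100; 3/20+3/20→3/10; 3/20+4/25→31/100; 9/50+21/100→39/100; 3/10+31/100→61/100; 39/100+61/100→1. L = 141/50 ≈ 2.8200.
Efficiency = H/L = 2.7741/2.8200 = 98.4%.

98.4%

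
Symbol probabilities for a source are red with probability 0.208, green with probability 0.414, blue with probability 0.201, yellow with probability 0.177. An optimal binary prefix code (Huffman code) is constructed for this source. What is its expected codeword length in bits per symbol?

Repeatedly combine the two least-probable nodes; the expected code length is the sum of the merged weights.
merge 177/1000 + 201/1000 → 189/500
merge 26/125 + 189/500 → 293/500
merge 207/500 + 293/500 → 1
L = 189/500 + 293/500 + 1 = 491/250 = 1.964 bits/symbol.

1.964 bits/symbol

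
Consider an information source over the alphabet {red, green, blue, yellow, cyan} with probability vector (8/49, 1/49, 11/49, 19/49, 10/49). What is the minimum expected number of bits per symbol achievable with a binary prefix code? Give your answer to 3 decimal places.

2.184 bits/symbol

Repeatedly combine the two least-probable nodes; the expected code length is the sum of the merged weights.
merge 1/49 + 8/49 → 9/49
merge 9/49 + 10/49 → 19/49
merge 11/49 + 19/49 → 30/49
merge 19/49 + 30/49 → 1
L = 9/49 + 19/49 + 30/49 + 1 = 107/49 ≈ 2.184 bits/symbol.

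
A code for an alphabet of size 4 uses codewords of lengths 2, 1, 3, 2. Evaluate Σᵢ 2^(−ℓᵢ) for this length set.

1.125

With common denominator 2^3 = 8: Σ 2^(−ℓᵢ) = 2/8 + 4/8 + 1/8 + 2/8 = 9/8 = 1.125.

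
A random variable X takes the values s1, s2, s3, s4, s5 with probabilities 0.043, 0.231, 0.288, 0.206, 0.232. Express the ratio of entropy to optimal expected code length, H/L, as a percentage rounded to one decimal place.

Entropy H = −Σ p log₂ p ≈ 2.1593 bits.
Huffman merges: 43/1000+103/500→249/1000; 231/1000+29/125→463/1000; 249/1000+36/125→537/1000; 463/1000+537/1000→1. L = 2249/1000 ≈ 2.2490.
Efficiency = H/L = 2.1593/2.2490 = 96.0%.

96.0%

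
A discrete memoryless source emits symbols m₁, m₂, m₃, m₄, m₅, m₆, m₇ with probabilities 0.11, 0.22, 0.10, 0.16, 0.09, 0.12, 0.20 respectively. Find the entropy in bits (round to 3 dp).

H = −Σ pᵢ log₂ pᵢ.
−0.11·log₂(0.11) = 0.3503
−0.22·log₂(0.22) = 0.4806
−0.10·log₂(0.10) = 0.3322
−0.16·log₂(0.16) = 0.4230
−0.09·log₂(0.09) = 0.3127
−0.12·log₂(0.12) = 0.3671
−0.20·log₂(0.20) = 0.4644
Sum ≈ 2.7302 → 2.730 bits.

2.730 bits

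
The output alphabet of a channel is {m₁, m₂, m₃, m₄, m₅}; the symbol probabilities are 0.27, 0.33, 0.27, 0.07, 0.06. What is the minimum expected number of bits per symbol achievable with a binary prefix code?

Repeatedly combine the two least-probable nodes; the expected code length is the sum of the merged weights.
merge 3/50 + 7/100 → 13/100
merge 13/100 + 27/100 → 2/5
merge 27/100 + 33/100 → 3/5
merge 2/5 + 3/5 → 1
L = 13/100 + 2/5 + 3/5 + 1 = 213/100 = 2.13 bits/symbol.

2.13 bits/symbol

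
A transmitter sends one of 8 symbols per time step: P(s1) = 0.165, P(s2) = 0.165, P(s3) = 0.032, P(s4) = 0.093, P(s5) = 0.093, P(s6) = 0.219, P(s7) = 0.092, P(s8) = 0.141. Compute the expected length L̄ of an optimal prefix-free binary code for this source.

2.905 bits/symbol

Repeatedly combine the two least-probable nodes; the expected code length is the sum of the merged weights.
merge 4/125 + 23/250 → 31/250
merge 93/1000 + 93/1000 → 93/500
merge 31/250 + 141/1000 → 53/200
merge 33/200 + 33/200 → 33/100
merge 93/500 + 219/1000 → 81/200
merge 53/200 + 33/100 → 119/200
merge 81/200 + 119/200 → 1
L = 31/250 + 93/500 + 53/200 + 33/100 + 81/200 + 119/200 + 1 = 581/200 = 2.905 bits/symbol.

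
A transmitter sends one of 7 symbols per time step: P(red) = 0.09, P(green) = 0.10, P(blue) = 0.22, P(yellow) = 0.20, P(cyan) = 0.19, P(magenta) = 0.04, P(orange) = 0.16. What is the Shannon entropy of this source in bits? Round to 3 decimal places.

H = −Σ pᵢ log₂ pᵢ.
−0.09·log₂(0.09) = 0.3127
−0.10·log₂(0.10) = 0.3322
−0.22·log₂(0.22) = 0.4806
−0.20·log₂(0.20) = 0.4644
−0.19·log₂(0.19) = 0.4552
−0.04·log₂(0.04) = 0.1858
−0.16·log₂(0.16) = 0.4230
Sum ≈ 2.6538 → 2.654 bits.

2.654 bits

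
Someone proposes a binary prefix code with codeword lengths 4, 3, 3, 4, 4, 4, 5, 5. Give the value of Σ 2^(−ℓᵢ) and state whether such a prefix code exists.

With common denominator 2^5 = 32: Σ 2^(−ℓᵢ) = 2/32 + 4/32 + 4/32 + 2/32 + 2/32 + 2/32 + 1/32 + 1/32 = 18/32 = 0.5625.
Kraft's inequality requires Σ ≤ 1; here Σ = 0.5625 ≤ 1, so such a prefix code exists.

0.5625; yes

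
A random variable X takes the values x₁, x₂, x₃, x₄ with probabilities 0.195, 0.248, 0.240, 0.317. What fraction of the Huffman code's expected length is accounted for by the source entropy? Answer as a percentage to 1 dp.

Entropy H = −Σ p log₂ p ≈ 1.9783 bits.
Huffman merges: 39/200+6/25→87/200; 31/125+317/1000→113/200; 87/200+113/200→1. L = 2 ≈ 2.0000.
Efficiency = H/L = 1.9783/2.0000 = 98.9%.

98.9%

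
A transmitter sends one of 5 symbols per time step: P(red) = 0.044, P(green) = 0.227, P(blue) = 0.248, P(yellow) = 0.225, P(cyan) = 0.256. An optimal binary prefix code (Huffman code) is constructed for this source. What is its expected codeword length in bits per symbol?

2.269 bits/symbol

Repeatedly combine the two least-probable nodes; the expected code length is the sum of the merged weights.
merge 11/250 + 9/40 → 269/1000
merge 227/1000 + 31/125 → 19/40
merge 32/125 + 269/1000 → 21/40
merge 19/40 + 21/40 → 1
L = 269/1000 + 19/40 + 21/40 + 1 = 2269/1000 = 2.269 bits/symbol.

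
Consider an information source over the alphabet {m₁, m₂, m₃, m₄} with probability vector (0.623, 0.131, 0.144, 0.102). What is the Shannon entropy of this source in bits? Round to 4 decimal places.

1.5480 bits

H = −Σ pᵢ log₂ pᵢ.
−0.623·log₂(0.623) = 0.4253
−0.131·log₂(0.131) = 0.3841
−0.144·log₂(0.144) = 0.4026
−0.102·log₂(0.102) = 0.3359
Sum ≈ 1.5480 → 1.5480 bits.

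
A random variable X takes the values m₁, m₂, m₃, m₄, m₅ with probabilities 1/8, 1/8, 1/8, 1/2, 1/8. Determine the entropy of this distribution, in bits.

2 bits

Each probability is a power of 1/2, so log₂(1/p) is an integer.
H = Σ p·log₂(1/p) = 1/8·3 + 1/8·3 + 1/8·3 + 1/2·1 + 1/8·3 = 2 bits.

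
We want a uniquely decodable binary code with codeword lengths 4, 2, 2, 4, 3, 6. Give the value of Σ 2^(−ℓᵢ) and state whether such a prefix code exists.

0.765625; yes

With common denominator 2^6 = 64: Σ 2^(−ℓᵢ) = 4/64 + 16/64 + 16/64 + 4/64 + 8/64 + 1/64 = 49/64 = 0.765625.
Kraft's inequality requires Σ ≤ 1; here Σ = 0.765625 ≤ 1, so such a prefix code exists.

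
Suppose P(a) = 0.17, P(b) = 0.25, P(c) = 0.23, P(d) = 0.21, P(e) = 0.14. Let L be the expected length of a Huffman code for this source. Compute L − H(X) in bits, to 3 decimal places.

0.018 bits

Entropy H = −Σ p log₂ p ≈ 2.2922 bits.
Huffman merges: 7/50+17/100→31/100; 21/100+23/100→11/25; 1/4+31/100→14/25; 11/25+14/25→1. L = 231/100 ≈ 2.3100.
L − H = 2.3100 − 2.2922 = 0.018 bits.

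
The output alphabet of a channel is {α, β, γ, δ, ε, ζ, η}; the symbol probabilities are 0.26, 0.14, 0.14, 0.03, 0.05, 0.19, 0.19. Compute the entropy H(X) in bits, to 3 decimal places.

H = −Σ pᵢ log₂ pᵢ.
−0.26·log₂(0.26) = 0.5053
−0.14·log₂(0.14) = 0.3971
−0.14·log₂(0.14) = 0.3971
−0.03·log₂(0.03) = 0.1518
−0.05·log₂(0.05) = 0.2161
−0.19·log₂(0.19) = 0.4552
−0.19·log₂(0.19) = 0.4552
Sum ≈ 2.5778 → 2.578 bits.

2.578 bits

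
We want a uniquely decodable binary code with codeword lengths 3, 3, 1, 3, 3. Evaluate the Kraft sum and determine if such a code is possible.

With common denominator 2^3 = 8: Σ 2^(−ℓᵢ) = 1/8 + 1/8 + 4/8 + 1/8 + 1/8 = 8/8 = 1.
Kraft's inequality requires Σ ≤ 1; here Σ = 1 ≤ 1, so such a prefix code exists.

1; yes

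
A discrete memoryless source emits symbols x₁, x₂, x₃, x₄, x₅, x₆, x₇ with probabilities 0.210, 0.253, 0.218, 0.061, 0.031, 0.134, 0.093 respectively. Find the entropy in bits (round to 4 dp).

2.5623 bits

H = −Σ pᵢ log₂ pᵢ.
−0.210·log₂(0.210) = 0.4728
−0.253·log₂(0.253) = 0.5016
−0.218·log₂(0.218) = 0.4791
−0.061·log₂(0.061) = 0.2461
−0.031·log₂(0.031) = 0.1554
−0.134·log₂(0.134) = 0.3886
−0.093·log₂(0.093) = 0.3187
Sum ≈ 2.5623 → 2.5623 bits.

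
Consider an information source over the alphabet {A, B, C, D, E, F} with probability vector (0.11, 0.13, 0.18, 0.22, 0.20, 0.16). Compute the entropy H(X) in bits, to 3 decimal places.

2.546 bits

H = −Σ pᵢ log₂ pᵢ.
−0.11·log₂(0.11) = 0.3503
−0.13·log₂(0.13) = 0.3826
−0.18·log₂(0.18) = 0.4453
−0.22·log₂(0.22) = 0.4806
−0.20·log₂(0.20) = 0.4644
−0.16·log₂(0.16) = 0.4230
Sum ≈ 2.5462 → 2.546 bits.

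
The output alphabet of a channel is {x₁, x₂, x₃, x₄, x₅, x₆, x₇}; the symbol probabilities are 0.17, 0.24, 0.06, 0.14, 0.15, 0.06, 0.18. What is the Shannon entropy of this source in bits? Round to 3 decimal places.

2.669 bits

H = −Σ pᵢ log₂ pᵢ.
−0.17·log₂(0.17) = 0.4346
−0.24·log₂(0.24) = 0.4941
−0.06·log₂(0.06) = 0.2435
−0.14·log₂(0.14) = 0.3971
−0.15·log₂(0.15) = 0.4105
−0.06·log₂(0.06) = 0.2435
−0.18·log₂(0.18) = 0.4453
Sum ≈ 2.6688 → 2.669 bits.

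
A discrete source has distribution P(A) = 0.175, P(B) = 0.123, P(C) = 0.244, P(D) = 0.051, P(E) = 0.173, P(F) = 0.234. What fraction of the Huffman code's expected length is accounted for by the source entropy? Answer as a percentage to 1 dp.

97.4%

Entropy H = −Σ p log₂ p ≈ 2.4556 bits.
Huffman merges: 51/1000+123/1000→87/500; 173/1000+87/500→347/1000; 7/40+117/500→409/1000; 61/250+347/1000→591/1000; 409/1000+591/1000→1. L = 2521/1000 ≈ 2.5210.
Efficiency = H/L = 2.4556/2.5210 = 97.4%.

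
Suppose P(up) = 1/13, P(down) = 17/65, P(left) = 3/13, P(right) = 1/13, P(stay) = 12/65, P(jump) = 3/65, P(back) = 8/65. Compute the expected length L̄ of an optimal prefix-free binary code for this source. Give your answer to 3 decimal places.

Repeatedly combine the two least-probable nodes; the expected code length is the sum of the merged weights.
merge 3/65 + 1/13 → 8/65
merge 1/13 + 8/65 → 1/5
merge 8/65 + 12/65 → 4/13
merge 1/5 + 3/13 → 28/65
merge 17/65 + 4/13 → 37/65
merge 28/65 + 37/65 → 1
L = 8/65 + 1/5 + 4/13 + 28/65 + 37/65 + 1 = 171/65 ≈ 2.631 bits/symbol.

2.631 bits/symbol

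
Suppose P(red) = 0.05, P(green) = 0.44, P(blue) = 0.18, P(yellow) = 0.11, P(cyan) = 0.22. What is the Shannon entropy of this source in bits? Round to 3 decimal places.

H = −Σ pᵢ log₂ pᵢ.
−0.05·log₂(0.05) = 0.2161
−0.44·log₂(0.44) = 0.5211
−0.18·log₂(0.18) = 0.4453
−0.11·log₂(0.11) = 0.3503
−0.22·log₂(0.22) = 0.4806
Sum ≈ 2.0134 → 2.013 bits.

2.013 bits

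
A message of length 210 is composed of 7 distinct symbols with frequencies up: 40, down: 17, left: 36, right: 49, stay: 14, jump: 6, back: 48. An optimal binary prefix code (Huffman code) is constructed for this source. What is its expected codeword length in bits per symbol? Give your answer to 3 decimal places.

2.619 bits/symbol

Probabilities are the counts divided by 210.
Repeatedly combine the two least-probable nodes; the expected code length is the sum of the merged weights.
merge 1/35 + 1/15 → 2/21
merge 17/210 + 2/21 → 37/210
merge 6/35 + 37/210 → 73/210
merge 4/21 + 8/35 → 44/105
merge 7/30 + 73/210 → 61/105
merge 44/105 + 61/105 → 1
L = 2/21 + 37/210 + 73/210 + 44/105 + 61/105 + 1 = 55/21 ≈ 2.619 bits/symbol.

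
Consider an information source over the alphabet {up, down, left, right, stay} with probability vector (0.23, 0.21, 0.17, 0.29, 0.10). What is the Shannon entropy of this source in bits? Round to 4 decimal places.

2.2452 bits

H = −Σ pᵢ log₂ pᵢ.
−0.23·log₂(0.23) = 0.4877
−0.21·log₂(0.21) = 0.4728
−0.17·log₂(0.17) = 0.4346
−0.29·log₂(0.29) = 0.5179
−0.10·log₂(0.10) = 0.3322
Sum ≈ 2.2452 → 2.2452 bits.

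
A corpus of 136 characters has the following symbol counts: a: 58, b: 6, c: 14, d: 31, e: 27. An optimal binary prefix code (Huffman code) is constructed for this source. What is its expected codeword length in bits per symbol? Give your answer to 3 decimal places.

Probabilities are the counts divided by 136.
Repeatedly combine the two least-probable nodes; the expected code length is the sum of the merged weights.
merge 3/68 + 7/68 → 5/34
merge 5/34 + 27/136 → 47/136
merge 31/136 + 47/136 → 39/68
merge 29/68 + 39/68 → 1
L = 5/34 + 47/136 + 39/68 + 1 = 281/136 ≈ 2.066 bits/symbol.

2.066 bits/symbol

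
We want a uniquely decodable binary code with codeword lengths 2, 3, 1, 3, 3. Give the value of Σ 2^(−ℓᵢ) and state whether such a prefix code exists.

1.125; no

With common denominator 2^3 = 8: Σ 2^(−ℓᵢ) = 2/8 + 1/8 + 4/8 + 1/8 + 1/8 = 9/8 = 1.125.
Kraft's inequality requires Σ ≤ 1; here Σ = 1.125 > 1, so no such prefix code exists.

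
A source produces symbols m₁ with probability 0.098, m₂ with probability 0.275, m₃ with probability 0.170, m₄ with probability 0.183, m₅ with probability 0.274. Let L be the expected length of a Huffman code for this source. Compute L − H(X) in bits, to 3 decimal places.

Entropy H = −Σ p log₂ p ≈ 2.2353 bits.
Huffman merges: 49/500+17/100→67/250; 183/1000+67/250→451/1000; 137/500+11/40→549/1000; 451/1000+549/1000→1. L = 567/250 ≈ 2.2680.
L − H = 2.2680 − 2.2353 = 0.033 bits.

0.033 bits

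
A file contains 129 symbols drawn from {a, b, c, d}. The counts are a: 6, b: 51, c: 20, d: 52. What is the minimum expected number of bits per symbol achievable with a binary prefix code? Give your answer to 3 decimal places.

1.798 bits/symbol

Probabilities are the counts divided by 129.
Repeatedly combine the two least-probable nodes; the expected code length is the sum of the merged weights.
merge 2/43 + 20/129 → 26/129
merge 26/129 + 17/43 → 77/129
merge 52/129 + 77/129 → 1
L = 26/129 + 77/129 + 1 = 232/129 ≈ 1.798 bits/symbol.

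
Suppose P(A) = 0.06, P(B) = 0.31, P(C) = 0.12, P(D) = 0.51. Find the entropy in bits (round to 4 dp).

H = −Σ pᵢ log₂ pᵢ.
−0.06·log₂(0.06) = 0.2435
−0.31·log₂(0.31) = 0.5238
−0.12·log₂(0.12) = 0.3671
−0.51·log₂(0.51) = 0.4954
Sum ≈ 1.6298 → 1.6298 bits.

1.6298 bits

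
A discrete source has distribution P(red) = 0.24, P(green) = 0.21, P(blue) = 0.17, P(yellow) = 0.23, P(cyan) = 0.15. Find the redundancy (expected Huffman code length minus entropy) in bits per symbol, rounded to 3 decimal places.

0.020 bits

Entropy H = −Σ p log₂ p ≈ 2.2998 bits.
Huffman merges: 3/20+17/100→8/25; 21/100+23/100→11/25; 6/25+8/25→14/25; 11/25+14/25→1. L = 58/25 ≈ 2.3200.
L − H = 2.3200 − 2.2998 = 0.020 bits.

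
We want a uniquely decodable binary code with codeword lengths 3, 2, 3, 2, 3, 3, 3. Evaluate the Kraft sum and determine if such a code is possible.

1.125; no

With common denominator 2^3 = 8: Σ 2^(−ℓᵢ) = 1/8 + 2/8 + 1/8 + 2/8 + 1/8 + 1/8 + 1/8 = 9/8 = 1.125.
Kraft's inequality requires Σ ≤ 1; here Σ = 1.125 > 1, so no such prefix code exists.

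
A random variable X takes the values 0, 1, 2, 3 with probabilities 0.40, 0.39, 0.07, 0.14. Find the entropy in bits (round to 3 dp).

1.724 bits

H = −Σ pᵢ log₂ pᵢ.
−0.40·log₂(0.40) = 0.5288
−0.39·log₂(0.39) = 0.5298
−0.07·log₂(0.07) = 0.2686
−0.14·log₂(0.14) = 0.3971
Sum ≈ 1.7242 → 1.724 bits.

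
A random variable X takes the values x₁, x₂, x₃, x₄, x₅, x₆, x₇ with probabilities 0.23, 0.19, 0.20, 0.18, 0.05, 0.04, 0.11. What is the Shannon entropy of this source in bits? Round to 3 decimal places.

H = −Σ pᵢ log₂ pᵢ.
−0.23·log₂(0.23) = 0.4877
−0.19·log₂(0.19) = 0.4552
−0.20·log₂(0.20) = 0.4644
−0.18·log₂(0.18) = 0.4453
−0.05·log₂(0.05) = 0.2161
−0.04·log₂(0.04) = 0.1858
−0.11·log₂(0.11) = 0.3503
Sum ≈ 2.6047 → 2.605 bits.

2.605 bits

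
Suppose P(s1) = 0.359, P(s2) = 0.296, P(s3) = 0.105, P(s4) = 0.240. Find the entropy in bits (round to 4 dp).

H = −Σ pᵢ log₂ pᵢ.
−0.359·log₂(0.359) = 0.5306
−0.296·log₂(0.296) = 0.5199
−0.105·log₂(0.105) = 0.3414
−0.240·log₂(0.240) = 0.4941
Sum ≈ 1.8860 → 1.8860 bits.

1.8860 bits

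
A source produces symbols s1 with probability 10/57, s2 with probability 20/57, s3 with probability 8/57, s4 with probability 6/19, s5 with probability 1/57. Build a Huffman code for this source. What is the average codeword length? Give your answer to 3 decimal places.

Repeatedly combine the two least-probable nodes; the expected code length is the sum of the merged weights.
merge 1/57 + 8/57 → 3/19
merge 3/19 + 10/57 → 1/3
merge 6/19 + 1/3 → 37/57
merge 20/57 + 37/57 → 1
L = 3/19 + 1/3 + 37/57 + 1 = 122/57 ≈ 2.140 bits/symbol.

2.140 bits/symbol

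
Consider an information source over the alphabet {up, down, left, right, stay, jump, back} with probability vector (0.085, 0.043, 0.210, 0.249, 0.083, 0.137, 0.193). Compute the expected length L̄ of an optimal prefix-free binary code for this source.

Repeatedly combine the two least-probable nodes; the expected code length is the sum of the merged weights.
merge 43/1000 + 83/1000 → 63/500
merge 17/200 + 63/500 → 211/1000
merge 137/1000 + 193/1000 → 33/100
merge 21/100 + 211/1000 → 421/1000
merge 249/1000 + 33/100 → 579/1000
merge 421/1000 + 579/1000 → 1
L = 63/500 + 211/1000 + 33/100 + 421/1000 + 579/1000 + 1 = 2667/1000 = 2.667 bits/symbol.

2.667 bits/symbol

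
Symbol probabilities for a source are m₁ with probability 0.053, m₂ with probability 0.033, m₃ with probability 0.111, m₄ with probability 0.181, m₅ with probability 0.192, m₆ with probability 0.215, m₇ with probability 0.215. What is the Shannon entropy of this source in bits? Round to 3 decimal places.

H = −Σ pᵢ log₂ pᵢ.
−0.053·log₂(0.053) = 0.2246
−0.033·log₂(0.033) = 0.1624
−0.111·log₂(0.111) = 0.3520
−0.181·log₂(0.181) = 0.4463
−0.192·log₂(0.192) = 0.4571
−0.215·log₂(0.215) = 0.4768
−0.215·log₂(0.215) = 0.4768
Sum ≈ 2.5961 → 2.596 bits.

2.596 bits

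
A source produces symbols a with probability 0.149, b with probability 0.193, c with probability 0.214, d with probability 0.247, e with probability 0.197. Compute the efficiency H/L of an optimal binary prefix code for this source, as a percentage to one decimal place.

98.3%

Entropy H = −Σ p log₂ p ≈ 2.3033 bits.
Huffman merges: 149/1000+193/1000→171/500; 197/1000+107/500→411/1000; 247/1000+171/500→589/1000; 411/1000+589/1000→1. L = 1171/500 ≈ 2.3420.
Efficiency = H/L = 2.3033/2.3420 = 98.3%.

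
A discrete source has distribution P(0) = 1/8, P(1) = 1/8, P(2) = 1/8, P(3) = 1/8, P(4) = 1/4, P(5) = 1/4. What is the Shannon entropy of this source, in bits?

Each probability is a power of 1/2, so log₂(1/p) is an integer.
H = Σ p·log₂(1/p) = 1/8·3 + 1/8·3 + 1/8·3 + 1/8·3 + 1/4·2 + 1/4·2 = 2.5 bits.

2.5 bits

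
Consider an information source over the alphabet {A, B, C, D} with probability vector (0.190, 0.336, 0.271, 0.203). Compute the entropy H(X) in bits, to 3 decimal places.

1.961 bits

H = −Σ pᵢ log₂ pᵢ.
−0.190·log₂(0.190) = 0.4552
−0.336·log₂(0.336) = 0.5287
−0.271·log₂(0.271) = 0.5105
−0.203·log₂(0.203) = 0.4670
Sum ≈ 1.9614 → 1.961 bits.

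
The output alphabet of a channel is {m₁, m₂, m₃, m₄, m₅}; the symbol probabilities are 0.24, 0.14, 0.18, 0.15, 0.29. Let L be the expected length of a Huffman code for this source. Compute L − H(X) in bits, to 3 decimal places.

0.025 bits

Entropy H = −Σ p log₂ p ≈ 2.2650 bits.
Huffman merges: 7/50+3/20→29/100; 9/50+6/25→21/50; 29/100+29/100→29/50; 21/50+29/50→1. L = 229/100 ≈ 2.2900.
L − H = 2.2900 − 2.2650 = 0.025 bits.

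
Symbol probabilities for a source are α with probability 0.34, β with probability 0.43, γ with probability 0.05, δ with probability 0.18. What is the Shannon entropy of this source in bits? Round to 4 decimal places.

1.7141 bits

H = −Σ pᵢ log₂ pᵢ.
−0.34·log₂(0.34) = 0.5292
−0.43·log₂(0.43) = 0.5236
−0.05·log₂(0.05) = 0.2161
−0.18·log₂(0.18) = 0.4453
Sum ≈ 1.7141 → 1.7141 bits.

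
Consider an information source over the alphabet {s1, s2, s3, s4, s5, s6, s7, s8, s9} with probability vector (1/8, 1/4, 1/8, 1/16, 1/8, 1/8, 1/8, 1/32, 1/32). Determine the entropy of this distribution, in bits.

2.9375 bits

Each probability is a power of 1/2, so log₂(1/p) is an integer.
H = Σ p·log₂(1/p) = 1/8·3 + 1/4·2 + 1/8·3 + 1/16·4 + 1/8·3 + 1/8·3 + 1/8·3 + 1/32·5 + 1/32·5 = 2.9375 bits.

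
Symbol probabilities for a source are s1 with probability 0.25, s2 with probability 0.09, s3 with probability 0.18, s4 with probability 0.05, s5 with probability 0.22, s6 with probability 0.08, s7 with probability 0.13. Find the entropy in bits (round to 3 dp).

2.629 bits

H = −Σ pᵢ log₂ pᵢ.
−0.25·log₂(0.25) = 0.5000
−0.09·log₂(0.09) = 0.3127
−0.18·log₂(0.18) = 0.4453
−0.05·log₂(0.05) = 0.2161
−0.22·log₂(0.22) = 0.4806
−0.08·log₂(0.08) = 0.2915
−0.13·log₂(0.13) = 0.3826
Sum ≈ 2.6288 → 2.629 bits.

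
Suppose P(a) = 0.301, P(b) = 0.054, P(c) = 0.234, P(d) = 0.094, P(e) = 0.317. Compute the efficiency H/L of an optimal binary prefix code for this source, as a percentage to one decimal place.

97.1%

Entropy H = −Σ p log₂ p ≈ 2.0852 bits.
Huffman merges: 27/500+47/500→37/250; 37/250+117/500→191/500; 301/1000+317/1000→309/500; 191/500+309/500→1. L = 537/250 ≈ 2.1480.
Efficiency = H/L = 2.0852/2.1480 = 97.1%.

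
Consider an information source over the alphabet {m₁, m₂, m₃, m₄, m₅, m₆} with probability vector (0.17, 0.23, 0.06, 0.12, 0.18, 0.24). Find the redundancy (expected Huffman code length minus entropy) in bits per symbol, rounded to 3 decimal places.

Entropy H = −Σ p log₂ p ≈ 2.4723 bits.
Huffman merges: 3/50+3/25→9/50; 17/100+9/50→7/20; 9/50+23/100→41/100; 6/25+7/20→59/100; 41/100+59/100→1. L = 253/100 ≈ 2.5300.
L − H = 2.5300 − 2.4723 = 0.058 bits.

0.058 bits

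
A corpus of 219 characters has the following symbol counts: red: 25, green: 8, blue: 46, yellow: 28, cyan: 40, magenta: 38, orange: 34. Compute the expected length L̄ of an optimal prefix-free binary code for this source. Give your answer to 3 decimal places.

2.758 bits/symbol

Probabilities are the counts divided by 219.
Repeatedly combine the two least-probable nodes; the expected code length is the sum of the merged weights.
merge 8/219 + 25/219 → 11/73
merge 28/219 + 11/73 → 61/219
merge 34/219 + 38/219 → 24/73
merge 40/219 + 46/219 → 86/219
merge 61/219 + 24/73 → 133/219
merge 86/219 + 133/219 → 1
L = 11/73 + 61/219 + 24/73 + 86/219 + 133/219 + 1 = 604/219 ≈ 2.758 bits/symbol.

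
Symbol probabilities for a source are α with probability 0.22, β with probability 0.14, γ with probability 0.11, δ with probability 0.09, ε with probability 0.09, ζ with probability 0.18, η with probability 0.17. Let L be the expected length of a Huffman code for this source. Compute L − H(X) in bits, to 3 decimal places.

Entropy H = −Σ p log₂ p ≈ 2.7332 bits.
Huffman merges: 9/100+9/100→9/50; 11/100+7/50→1/4; 17/100+9/50→7/20; 9/50+11/50→2/5; 1/4+7/20→3/5; 2/5+3/5→1. L = 139/50 ≈ 2.7800.
L − H = 2.7800 − 2.7332 = 0.047 bits.

0.047 bits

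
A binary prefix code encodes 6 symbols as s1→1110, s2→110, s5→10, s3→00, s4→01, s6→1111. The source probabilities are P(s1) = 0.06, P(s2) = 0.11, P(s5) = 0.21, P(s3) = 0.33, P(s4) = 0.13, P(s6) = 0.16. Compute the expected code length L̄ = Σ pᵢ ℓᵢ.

2.55 bits/symbol

L̄ = Σ pᵢ·ℓᵢ = 0.06·4 + 0.11·3 + 0.21·2 + 0.33·2 + 0.13·2 + 0.16·4 = 2.55 bits/symbol.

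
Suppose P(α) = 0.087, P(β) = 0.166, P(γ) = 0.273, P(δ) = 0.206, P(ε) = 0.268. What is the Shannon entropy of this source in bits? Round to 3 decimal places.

H = −Σ pᵢ log₂ pᵢ.
−0.087·log₂(0.087) = 0.3065
−0.166·log₂(0.166) = 0.4301
−0.273·log₂(0.273) = 0.5113
−0.206·log₂(0.206) = 0.4695
−0.268·log₂(0.268) = 0.5091
Sum ≈ 2.2265 → 2.227 bits.

2.227 bits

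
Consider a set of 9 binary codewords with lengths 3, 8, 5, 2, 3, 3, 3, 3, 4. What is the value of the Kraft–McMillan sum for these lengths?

With common denominator 2^8 = 256: Σ 2^(−ℓᵢ) = 32/256 + 1/256 + 8/256 + 64/256 + 32/256 + 32/256 + 32/256 + 32/256 + 16/256 = 249/256 = 0.97265625.

0.97265625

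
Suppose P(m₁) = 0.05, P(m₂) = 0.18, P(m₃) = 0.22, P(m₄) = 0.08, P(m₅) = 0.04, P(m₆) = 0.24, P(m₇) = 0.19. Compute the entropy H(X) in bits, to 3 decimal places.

2.569 bits

H = −Σ pᵢ log₂ pᵢ.
−0.05·log₂(0.05) = 0.2161
−0.18·log₂(0.18) = 0.4453
−0.22·log₂(0.22) = 0.4806
−0.08·log₂(0.08) = 0.2915
−0.04·log₂(0.04) = 0.1858
−0.24·log₂(0.24) = 0.4941
−0.19·log₂(0.19) = 0.4552
Sum ≈ 2.5686 → 2.569 bits.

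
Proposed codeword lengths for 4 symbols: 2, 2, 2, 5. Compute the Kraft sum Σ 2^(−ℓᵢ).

With common denominator 2^5 = 32: Σ 2^(−ℓᵢ) = 8/32 + 8/32 + 8/32 + 1/32 = 25/32 = 0.78125.

0.78125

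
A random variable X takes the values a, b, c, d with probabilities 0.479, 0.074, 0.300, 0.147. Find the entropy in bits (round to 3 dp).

H = −Σ pᵢ log₂ pᵢ.
−0.479·log₂(0.479) = 0.5087
−0.074·log₂(0.074) = 0.2780
−0.300·log₂(0.300) = 0.5211
−0.147·log₂(0.147) = 0.4066
Sum ≈ 1.7143 → 1.714 bits.

1.714 bits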